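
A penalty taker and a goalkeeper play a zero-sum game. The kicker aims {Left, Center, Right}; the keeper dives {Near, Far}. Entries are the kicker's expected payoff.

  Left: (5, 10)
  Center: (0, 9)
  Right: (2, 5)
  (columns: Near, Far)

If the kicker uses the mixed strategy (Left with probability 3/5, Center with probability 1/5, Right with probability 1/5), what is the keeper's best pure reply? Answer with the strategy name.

If the keeper plays Near, the kicker's expected payoff is (3/5)·5 + (1/5)·0 + (1/5)·2 = 17/5.
If the keeper plays Far, the kicker's expected payoff is (3/5)·10 + (1/5)·9 + (1/5)·5 = 44/5.
The keeper minimizes the kicker's payoff; the smallest is 17/5, so the best response is Near.

Near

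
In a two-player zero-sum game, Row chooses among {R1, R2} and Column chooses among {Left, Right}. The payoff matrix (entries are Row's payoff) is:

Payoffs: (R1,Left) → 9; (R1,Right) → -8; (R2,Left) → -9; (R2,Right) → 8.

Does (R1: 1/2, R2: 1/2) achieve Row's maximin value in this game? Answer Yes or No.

Against Left this mix gives (1/2)·9 + (1/2)·(-9) = 0.
Against Right this mix gives (1/2)·(-8) + (1/2)·8 = 0.
All of Column's active replies (Left, Right) yield 0, and no column does worse for Row. The mix makes Column indifferent and guarantees 0, so it is optimal.

Yes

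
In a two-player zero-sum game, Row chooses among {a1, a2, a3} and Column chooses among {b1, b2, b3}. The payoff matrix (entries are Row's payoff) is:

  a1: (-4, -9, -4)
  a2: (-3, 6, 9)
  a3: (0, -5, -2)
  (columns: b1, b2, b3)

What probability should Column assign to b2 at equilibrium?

3/14

Row minima: a1 → -9, a2 → -3, a3 → -5; maximin = -3.
Column maxima: b1 → 0, b2 → 6, b3 → 9; minimax = 0.
-3 ≠ 0, so there is no saddle point; optimal play is mixed.
a1 is strictly dominated by a2, so Row never plays it.
b3 is strictly dominated by b2 (it gives Row strictly more in every row), so Column never plays it.
On the remaining 2×2 (a2, a3 vs b1, b2):
Let Row play a2 with probability p. Expected payoff against b1: (-3)p + 0(1−p) = −3p; against b2: 6p + (-5)(1−p) = 11p − 5.
Setting these equal: −3p = 11p − 5 ⇒ −14p = -5 ⇒ p = 5/14, and the value is (-3)·(5/14) = -15/14.
For Column: with q = P(b1), equating a2's and a3's payoffs gives −9q + 6 = 5q − 5 ⇒ q = 11/14.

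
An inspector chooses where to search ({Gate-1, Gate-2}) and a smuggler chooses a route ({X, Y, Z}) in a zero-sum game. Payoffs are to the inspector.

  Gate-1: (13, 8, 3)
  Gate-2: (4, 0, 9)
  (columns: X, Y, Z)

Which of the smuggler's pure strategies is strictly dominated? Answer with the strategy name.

Y holds the inspector's payoff strictly below X in every row: 8 < 13, 0 < 4.
So X is strictly dominated for the smuggler.

X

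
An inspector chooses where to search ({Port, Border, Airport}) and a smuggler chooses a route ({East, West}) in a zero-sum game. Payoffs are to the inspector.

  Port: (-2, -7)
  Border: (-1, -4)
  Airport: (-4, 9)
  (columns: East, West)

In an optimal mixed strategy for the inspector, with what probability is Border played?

Row minima: Port → -7, Border → -4, Airport → -4; maximin = -4.
Column maxima: East → -1, West → 9; minimax = -1.
-4 ≠ -1, so there is no saddle point; optimal play is mixed.
Port is strictly dominated by Border, so the inspector never plays it.
On the remaining 2×2 (Border, Airport vs East, West):
Let the inspector play Border with probability p. Expected payoff against East: (-1)p + (-4)(1−p) = 3p − 4; against West: (-4)p + 9(1−p) = −13p + 9.
Setting these equal: 3p − 4 = −13p + 9 ⇒ 16p = 13 ⇒ p = 13/16, and the value is (3)·(13/16) − 4 = -25/16.
For the smuggler: with q = P(East), equating Border's and Airport's payoffs gives 3q − 4 = −13q + 9 ⇒ q = 13/16.

13/16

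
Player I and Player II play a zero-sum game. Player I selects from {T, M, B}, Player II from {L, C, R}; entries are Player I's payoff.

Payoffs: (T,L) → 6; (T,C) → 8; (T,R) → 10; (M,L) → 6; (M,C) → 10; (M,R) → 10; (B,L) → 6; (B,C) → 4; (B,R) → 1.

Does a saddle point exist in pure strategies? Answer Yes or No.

Yes

Row minima: T → 6, M → 6, B → 1; maximin = 6.
Column maxima: L → 6, C → 10, R → 10; minimax = 6.
maximin = minimax = 6, so a saddle point exists.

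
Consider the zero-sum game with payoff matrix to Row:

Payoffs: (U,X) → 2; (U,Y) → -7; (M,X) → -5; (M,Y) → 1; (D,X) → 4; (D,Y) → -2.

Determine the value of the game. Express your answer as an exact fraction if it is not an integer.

-1/2

Row minima: U → -7, M → -5, D → -2; maximin = -2.
Column maxima: X → 4, Y → 1; minimax = 1.
-2 ≠ 1, so there is no saddle point; optimal play is mixed.
U is strictly dominated by D, so Row never plays it.
On the remaining 2×2 (M, D vs X, Y):
Let Row play M with probability p. Expected payoff against X: (-5)p + 4(1−p) = −9p + 4; against Y: 1p + (-2)(1−p) = 3p − 2.
Setting these equal: −9p + 4 = 3p − 2 ⇒ −12p = -6 ⇒ p = 1/2, and the value is (-9)·(1/2) + 4 = -1/2.
For Column: with q = P(X), equating M's and D's payoffs gives −6q + 1 = 6q − 2 ⇒ q = 1/4.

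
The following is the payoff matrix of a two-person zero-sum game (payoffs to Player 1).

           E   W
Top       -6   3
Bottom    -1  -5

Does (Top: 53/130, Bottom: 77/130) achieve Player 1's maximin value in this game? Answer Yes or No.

No

Against E this mix gives (53/130)·(-6) + (77/130)·(-1) = -79/26.
Against W this mix gives (53/130)·3 + (77/130)·(-5) = -113/65.
Player 2 will play E, holding Player 1 to -79/26. Shifting weight toward the row that does better against E would raise this floor (the equalizing mix achieves -33/13 against both E and W), so the proposed strategy is not optimal.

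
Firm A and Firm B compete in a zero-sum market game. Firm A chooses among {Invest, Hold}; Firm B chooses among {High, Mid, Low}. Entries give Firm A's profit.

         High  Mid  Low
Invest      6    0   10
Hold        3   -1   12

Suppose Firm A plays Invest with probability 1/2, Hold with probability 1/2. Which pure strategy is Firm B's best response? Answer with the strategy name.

If Firm B plays High, Firm A's expected payoff is (1/2)·6 + (1/2)·3 = 9/2.
If Firm B plays Mid, Firm A's expected payoff is (1/2)·0 + (1/2)·(-1) = -1/2.
If Firm B plays Low, Firm A's expected payoff is (1/2)·10 + (1/2)·12 = 11.
Firm B minimizes Firm A's payoff; the smallest is -1/2, so the best response is Mid.

Mid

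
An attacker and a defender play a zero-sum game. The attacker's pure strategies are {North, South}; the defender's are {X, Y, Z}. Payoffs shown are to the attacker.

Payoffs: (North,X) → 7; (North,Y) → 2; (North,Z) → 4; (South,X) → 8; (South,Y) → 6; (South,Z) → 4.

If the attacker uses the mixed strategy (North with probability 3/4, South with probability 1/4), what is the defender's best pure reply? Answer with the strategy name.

Y

If the defender plays X, the attacker's expected payoff is (3/4)·7 + (1/4)·8 = 29/4.
If the defender plays Y, the attacker's expected payoff is (3/4)·2 + (1/4)·6 = 3.
If the defender plays Z, the attacker's expected payoff is (3/4)·4 + (1/4)·4 = 4.
The defender minimizes the attacker's payoff; the smallest is 3, so the best response is Y.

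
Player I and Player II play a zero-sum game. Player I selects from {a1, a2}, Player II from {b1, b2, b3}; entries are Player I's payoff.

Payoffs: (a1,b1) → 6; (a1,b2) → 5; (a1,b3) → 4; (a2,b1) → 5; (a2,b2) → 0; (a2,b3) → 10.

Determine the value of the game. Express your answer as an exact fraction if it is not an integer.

Row minima: a1 → 4, a2 → 0; maximin = 4.
Column maxima: b1 → 6, b2 → 5, b3 → 10; minimax = 5.
4 ≠ 5, so there is no saddle point; optimal play is mixed.
b1 is strictly dominated by b2 (it gives Player I strictly more in every row), so Player II never plays it.
On the remaining 2×2 (a1, a2 vs b2, b3):
Let Player I play a1 with probability p. Expected payoff against b2: 5p + 0(1−p) = 5p; against b3: 4p + 10(1−p) = −6p + 10.
Setting these equal: 5p = −6p + 10 ⇒ 11p = 10 ⇒ p = 10/11, and the value is (5)·(10/11) = 50/11.
For Player II: with q = P(b2), equating a1's and a2's payoffs gives q + 4 = −10q + 10 ⇒ q = 6/11.

50/11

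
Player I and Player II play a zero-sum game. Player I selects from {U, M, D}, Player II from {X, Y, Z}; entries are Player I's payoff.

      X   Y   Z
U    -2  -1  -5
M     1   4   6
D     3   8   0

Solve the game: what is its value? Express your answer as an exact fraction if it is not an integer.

9/4

Row minima: U → -5, M → 1, D → 0; maximin = 1.
Column maxima: X → 3, Y → 8, Z → 6; minimax = 3.
1 ≠ 3, so there is no saddle point; optimal play is mixed.
U is strictly dominated by M, so Player I never plays it.
Y is strictly dominated by X (it gives Player I strictly more in every row), so Player II never plays it.
On the remaining 2×2 (M, D vs X, Z):
Let Player I play M with probability p. Expected payoff against X: 1p + 3(1−p) = −2p + 3; against Z: 6p + 0(1−p) = 6p.
Setting these equal: −2p + 3 = 6p ⇒ −8p = -3 ⇒ p = 3/8, and the value is (-2)·(3/8) + 3 = 9/4.
For Player II: with q = P(X), equating M's and D's payoffs gives −5q + 6 = 3q ⇒ q = 3/4.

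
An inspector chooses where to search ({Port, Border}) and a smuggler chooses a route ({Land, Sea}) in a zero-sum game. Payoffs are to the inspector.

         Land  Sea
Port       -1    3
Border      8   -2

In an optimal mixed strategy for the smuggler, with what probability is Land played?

5/14

Row minima: Port → -1, Border → -2; maximin = -1.
Column maxima: Land → 8, Sea → 3; minimax = 3.
-1 ≠ 3, so there is no saddle point; optimal play is mixed.
Let the inspector play Port with probability p. Expected payoff against Land: (-1)p + 8(1−p) = −9p + 8; against Sea: 3p + (-2)(1−p) = 5p − 2.
Setting these equal: −9p + 8 = 5p − 2 ⇒ −14p = -10 ⇒ p = 5/7, and the value is (-9)·(5/7) + 8 = 11/7.
For the smuggler: with q = P(Land), equating Port's and Border's payoffs gives −4q + 3 = 10q − 2 ⇒ q = 5/14.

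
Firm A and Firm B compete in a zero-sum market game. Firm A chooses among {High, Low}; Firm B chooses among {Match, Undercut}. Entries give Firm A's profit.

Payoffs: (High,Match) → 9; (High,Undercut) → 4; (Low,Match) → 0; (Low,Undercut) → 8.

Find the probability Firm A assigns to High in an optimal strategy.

8/13

Row minima: High → 4, Low → 0; maximin = 4.
Column maxima: Match → 9, Undercut → 8; minimax = 8.
4 ≠ 8, so there is no saddle point; optimal play is mixed.
Let Firm A play High with probability p. Expected payoff against Match: 9p + 0(1−p) = 9p; against Undercut: 4p + 8(1−p) = −4p + 8.
Setting these equal: 9p = −4p + 8 ⇒ 13p = 8 ⇒ p = 8/13, and the value is (9)·(8/13) = 72/13.
For Firm B: with q = P(Match), equating High's and Low's payoffs gives 5q + 4 = −8q + 8 ⇒ q = 4/13.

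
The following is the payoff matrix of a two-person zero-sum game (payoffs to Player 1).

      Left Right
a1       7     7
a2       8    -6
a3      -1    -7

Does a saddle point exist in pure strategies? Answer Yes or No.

Yes

Row minima: a1 → 7, a2 → -6, a3 → -7; maximin = 7.
Column maxima: Left → 8, Right → 7; minimax = 7.
maximin = minimax = 7, so a saddle point exists.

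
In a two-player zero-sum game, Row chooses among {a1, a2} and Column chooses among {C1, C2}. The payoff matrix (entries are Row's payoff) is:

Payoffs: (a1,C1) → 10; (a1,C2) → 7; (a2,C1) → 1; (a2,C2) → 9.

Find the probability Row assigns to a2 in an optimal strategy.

3/11

Row minima: a1 → 7, a2 → 1; maximin = 7.
Column maxima: C1 → 10, C2 → 9; minimax = 9.
7 ≠ 9, so there is no saddle point; optimal play is mixed.
Let Row play a1 with probability p. Expected payoff against C1: 10p + 1(1−p) = 9p + 1; against C2: 7p + 9(1−p) = −2p + 9.
Setting these equal: 9p + 1 = −2p + 9 ⇒ 11p = 8 ⇒ p = 8/11, and the value is (9)·(8/11) + 1 = 83/11.
For Column: with q = P(C1), equating a1's and a2's payoffs gives 3q + 7 = −8q + 9 ⇒ q = 2/11.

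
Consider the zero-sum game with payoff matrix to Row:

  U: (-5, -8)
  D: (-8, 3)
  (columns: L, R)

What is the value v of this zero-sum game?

Row minima: U → -8, D → -8; maximin = -8.
Column maxima: L → -5, R → 3; minimax = -5.
-8 ≠ -5, so there is no saddle point; optimal play is mixed.
Let Row play U with probability p. Expected payoff against L: (-5)p + (-8)(1−p) = 3p − 8; against R: (-8)p + 3(1−p) = −11p + 3.
Setting these equal: 3p − 8 = −11p + 3 ⇒ 14p = 11 ⇒ p = 11/14, and the value is (3)·(11/14) − 8 = -79/14.
For Column: with q = P(L), equating U's and D's payoffs gives 3q − 8 = −11q + 3 ⇒ q = 11/14.

-79/14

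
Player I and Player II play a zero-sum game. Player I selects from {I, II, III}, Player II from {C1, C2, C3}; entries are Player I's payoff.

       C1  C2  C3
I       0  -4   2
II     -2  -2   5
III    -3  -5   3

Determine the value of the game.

Row minima: I → -4, II → -2, III → -5; maximin = -2.
Column maxima: C1 → 0, C2 → -2, C3 → 5; minimax = -2.
Since maximin = minimax = -2, there is a saddle point and the value is -2.

-2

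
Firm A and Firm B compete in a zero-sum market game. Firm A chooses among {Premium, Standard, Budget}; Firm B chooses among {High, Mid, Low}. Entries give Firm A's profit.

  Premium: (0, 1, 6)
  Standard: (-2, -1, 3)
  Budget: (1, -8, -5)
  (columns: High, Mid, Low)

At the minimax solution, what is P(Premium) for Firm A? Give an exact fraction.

9/10

Row minima: Premium → 0, Standard → -2, Budget → -8; maximin = 0.
Column maxima: High → 1, Mid → 1, Low → 6; minimax = 1.
0 ≠ 1, so there is no saddle point; optimal play is mixed.
Standard is strictly dominated by Premium, so Firm A never plays it.
Low is strictly dominated by Mid (it gives Firm A strictly more in every row), so Firm B never plays it.
On the remaining 2×2 (Premium, Budget vs High, Mid):
Let Firm A play Premium with probability p. Expected payoff against High: 0p + 1(1−p) = −p + 1; against Mid: 1p + (-8)(1−p) = 9p − 8.
Setting these equal: −p + 1 = 9p − 8 ⇒ −10p = -9 ⇒ p = 9/10, and the value is (-1)·(9/10) + 1 = 1/10.
For Firm B: with q = P(High), equating Premium's and Budget's payoffs gives −q + 1 = 9q − 8 ⇒ q = 9/10.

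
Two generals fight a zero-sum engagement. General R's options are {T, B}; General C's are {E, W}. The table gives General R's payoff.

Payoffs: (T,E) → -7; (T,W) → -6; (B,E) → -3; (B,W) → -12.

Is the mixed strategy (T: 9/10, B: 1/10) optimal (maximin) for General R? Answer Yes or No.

Against E this mix gives (9/10)·(-7) + (1/10)·(-3) = -33/5.
Against W this mix gives (9/10)·(-6) + (1/10)·(-12) = -33/5.
All of General C's active replies (E, W) yield -33/5, and no column does worse for General R. The mix makes General C indifferent and guarantees -33/5, so it is optimal.

Yes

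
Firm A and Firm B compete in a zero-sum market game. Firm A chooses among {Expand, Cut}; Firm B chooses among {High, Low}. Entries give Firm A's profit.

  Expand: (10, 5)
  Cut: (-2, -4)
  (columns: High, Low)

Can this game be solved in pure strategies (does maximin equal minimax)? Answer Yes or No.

Yes

Row minima: Expand → 5, Cut → -4; maximin = 5.
Column maxima: High → 10, Low → 5; minimax = 5.
maximin = minimax = 5, so a saddle point exists.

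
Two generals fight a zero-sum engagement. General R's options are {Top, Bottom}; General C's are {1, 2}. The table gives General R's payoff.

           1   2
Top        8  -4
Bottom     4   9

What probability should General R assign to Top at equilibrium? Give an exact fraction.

Row minima: Top → -4, Bottom → 4; maximin = 4.
Column maxima: 1 → 8, 2 → 9; minimax = 8.
4 ≠ 8, so there is no saddle point; optimal play is mixed.
Let General R play Top with probability p. Expected payoff against 1: 8p + 4(1−p) = 4p + 4; against 2: (-4)p + 9(1−p) = −13p + 9.
Setting these equal: 4p + 4 = −13p + 9 ⇒ 17p = 5 ⇒ p = 5/17, and the value is (4)·(5/17) + 4 = 88/17.
For General C: with q = P(1), equating Top's and Bottom's payoffs gives 12q − 4 = −5q + 9 ⇒ q = 13/17.

5/17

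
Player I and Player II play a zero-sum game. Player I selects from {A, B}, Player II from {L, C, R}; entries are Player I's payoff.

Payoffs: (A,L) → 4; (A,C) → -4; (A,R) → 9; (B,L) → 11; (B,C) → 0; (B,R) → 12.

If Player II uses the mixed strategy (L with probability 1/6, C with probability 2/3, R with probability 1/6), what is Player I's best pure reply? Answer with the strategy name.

Expected payoff of A: (1/6)·4 + (2/3)·(-4) + (1/6)·9 = -1/2.
Expected payoff of B: (1/6)·11 + (2/3)·0 + (1/6)·12 = 23/6.
The largest is 23/6, so Player I's best response is B.

B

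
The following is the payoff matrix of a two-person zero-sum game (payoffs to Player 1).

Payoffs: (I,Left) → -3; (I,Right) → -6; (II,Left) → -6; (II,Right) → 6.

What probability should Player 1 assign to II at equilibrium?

1/5

Row minima: I → -6, II → -6; maximin = -6.
Column maxima: Left → -3, Right → 6; minimax = -3.
-6 ≠ -3, so there is no saddle point; optimal play is mixed.
Let Player 1 play I with probability p. Expected payoff against Left: (-3)p + (-6)(1−p) = 3p − 6; against Right: (-6)p + 6(1−p) = −12p + 6.
Setting these equal: 3p − 6 = −12p + 6 ⇒ 15p = 12 ⇒ p = 4/5, and the value is (3)·(4/5) − 6 = -18/5.
For Player 2: with q = P(Left), equating I's and II's payoffs gives 3q − 6 = −12q + 6 ⇒ q = 4/5.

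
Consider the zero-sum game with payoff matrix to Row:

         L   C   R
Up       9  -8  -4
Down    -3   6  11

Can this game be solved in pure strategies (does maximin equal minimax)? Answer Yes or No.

No

Row minima: Up → -8, Down → -3; maximin = -3.
Column maxima: L → 9, C → 6, R → 11; minimax = 6.
-3 ≠ 6, so no pure-strategy equilibrium exists.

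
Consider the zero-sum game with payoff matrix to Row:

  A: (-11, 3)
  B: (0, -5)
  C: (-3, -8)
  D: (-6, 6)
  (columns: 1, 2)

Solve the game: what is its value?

Row minima: A → -11, B → -5, C → -8, D → -6; maximin = -5.
Column maxima: 1 → 0, 2 → 6; minimax = 0.
-5 ≠ 0, so there is no saddle point; optimal play is mixed.
A is strictly dominated by D, so Row never plays it.
C is strictly dominated by B, so Row never plays it.
On the remaining 2×2 (B, D vs 1, 2):
Let Row play B with probability p. Expected payoff against 1: 0p + (-6)(1−p) = 6p − 6; against 2: (-5)p + 6(1−p) = −11p + 6.
Setting these equal: 6p − 6 = −11p + 6 ⇒ 17p = 12 ⇒ p = 12/17, and the value is (6)·(12/17) − 6 = -30/17.
For Column: with q = P(1), equating B's and D's payoffs gives 5q − 5 = −12q + 6 ⇒ q = 11/17.

-30/17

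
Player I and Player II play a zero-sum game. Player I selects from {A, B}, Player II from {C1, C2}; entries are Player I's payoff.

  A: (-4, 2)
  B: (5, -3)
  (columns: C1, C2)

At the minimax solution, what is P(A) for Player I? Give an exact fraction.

Row minima: A → -4, B → -3; maximin = -3.
Column maxima: C1 → 5, C2 → 2; minimax = 2.
-3 ≠ 2, so there is no saddle point; optimal play is mixed.
Let Player I play A with probability p. Expected payoff against C1: (-4)p + 5(1−p) = −9p + 5; against C2: 2p + (-3)(1−p) = 5p − 3.
Setting these equal: −9p + 5 = 5p − 3 ⇒ −14p = -8 ⇒ p = 4/7, and the value is (-9)·(4/7) + 5 = -1/7.
For Player II: with q = P(C1), equating A's and B's payoffs gives −6q + 2 = 8q − 3 ⇒ q = 5/14.

4/7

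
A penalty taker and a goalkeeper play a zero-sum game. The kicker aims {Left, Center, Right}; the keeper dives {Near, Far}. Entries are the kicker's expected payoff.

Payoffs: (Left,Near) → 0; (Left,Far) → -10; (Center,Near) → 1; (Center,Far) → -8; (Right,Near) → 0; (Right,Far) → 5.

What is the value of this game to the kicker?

Row minima: Left → -10, Center → -8, Right → 0; maximin = 0.
Column maxima: Near → 1, Far → 5; minimax = 1.
0 ≠ 1, so there is no saddle point; optimal play is mixed.
Left is strictly dominated by Center, so the kicker never plays it.
On the remaining 2×2 (Center, Right vs Near, Far):
Let the kicker play Center with probability p. Expected payoff against Near: 1p + 0(1−p) = p; against Far: (-8)p + 5(1−p) = −13p + 5.
Setting these equal: p = −13p + 5 ⇒ 14p = 5 ⇒ p = 5/14, and the value is (1)·(5/14) = 5/14.
For the keeper: with q = P(Near), equating Center's and Right's payoffs gives 9q − 8 = −5q + 5 ⇒ q = 13/14.

5/14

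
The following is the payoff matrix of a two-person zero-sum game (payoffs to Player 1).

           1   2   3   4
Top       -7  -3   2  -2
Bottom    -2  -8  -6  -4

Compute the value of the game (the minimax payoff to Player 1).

-5

Row minima: Top → -7, Bottom → -8; maximin = -7.
Column maxima: 1 → -2, 2 → -3, 3 → 2, 4 → -2; minimax = -3.
-7 ≠ -3, so there is no saddle point; optimal play is mixed.
3 is strictly dominated by 2 (it gives Player 1 strictly more in every row), so Player 2 never plays it.
4 is strictly dominated by 2 (it gives Player 1 strictly more in every row), so Player 2 never plays it.
On the remaining 2×2 (Top, Bottom vs 1, 2):
Let Player 1 play Top with probability p. Expected payoff against 1: (-7)p + (-2)(1−p) = −5p − 2; against 2: (-3)p + (-8)(1−p) = 5p − 8.
Setting these equal: −5p − 2 = 5p − 8 ⇒ −10p = -6 ⇒ p = 3/5, and the value is (-5)·(3/5) − 2 = -5.
For Player 2: with q = P(1), equating Top's and Bottom's payoffs gives −4q − 3 = 6q − 8 ⇒ q = 1/2.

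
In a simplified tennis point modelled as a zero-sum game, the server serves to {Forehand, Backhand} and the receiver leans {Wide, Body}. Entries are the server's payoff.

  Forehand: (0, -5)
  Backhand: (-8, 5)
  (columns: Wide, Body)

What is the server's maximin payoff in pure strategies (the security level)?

-5

Row minima: Forehand → -5, Backhand → -8.
The best of these is -5.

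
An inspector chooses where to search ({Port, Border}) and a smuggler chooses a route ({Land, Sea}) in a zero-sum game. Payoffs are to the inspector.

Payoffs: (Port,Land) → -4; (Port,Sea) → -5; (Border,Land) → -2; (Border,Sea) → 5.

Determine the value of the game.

Row minima: Port → -5, Border → -2; maximin = -2.
Column maxima: Land → -2, Sea → 5; minimax = -2.
Since maximin = minimax = -2, there is a saddle point and the value is -2.

-2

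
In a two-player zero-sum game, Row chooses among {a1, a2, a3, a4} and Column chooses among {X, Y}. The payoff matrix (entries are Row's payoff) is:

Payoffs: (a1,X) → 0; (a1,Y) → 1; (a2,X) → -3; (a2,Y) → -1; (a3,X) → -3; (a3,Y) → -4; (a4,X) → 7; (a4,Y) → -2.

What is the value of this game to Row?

7/10

Row minima: a1 → 0, a2 → -3, a3 → -4, a4 → -2; maximin = 0.
Column maxima: X → 7, Y → 1; minimax = 1.
0 ≠ 1, so there is no saddle point; optimal play is mixed.
a2 is strictly dominated by a1, so Row never plays it.
a3 is strictly dominated by a1, so Row never plays it.
On the remaining 2×2 (a1, a4 vs X, Y):
Let Row play a1 with probability p. Expected payoff against X: 0p + 7(1−p) = −7p + 7; against Y: 1p + (-2)(1−p) = 3p − 2.
Setting these equal: −7p + 7 = 3p − 2 ⇒ −10p = -9 ⇒ p = 9/10, and the value is (-7)·(9/10) + 7 = 7/10.
For Column: with q = P(X), equating a1's and a4's payoffs gives −q + 1 = 9q − 2 ⇒ q = 3/10.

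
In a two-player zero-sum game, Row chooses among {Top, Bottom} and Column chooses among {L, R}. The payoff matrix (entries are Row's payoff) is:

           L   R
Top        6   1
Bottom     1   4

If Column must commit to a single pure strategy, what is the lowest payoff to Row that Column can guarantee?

Column maxima: L → 6, R → 4.
The smallest of these is 4.

4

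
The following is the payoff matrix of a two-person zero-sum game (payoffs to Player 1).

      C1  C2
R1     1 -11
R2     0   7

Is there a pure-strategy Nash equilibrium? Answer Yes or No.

No

Row minima: R1 → -11, R2 → 0; maximin = 0.
Column maxima: C1 → 1, C2 → 7; minimax = 1.
0 ≠ 1, so no pure-strategy equilibrium exists.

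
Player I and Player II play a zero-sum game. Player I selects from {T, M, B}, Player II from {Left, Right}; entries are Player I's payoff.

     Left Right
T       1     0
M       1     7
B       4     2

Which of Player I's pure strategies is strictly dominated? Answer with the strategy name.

B gives a strictly higher payoff than T against every column: 4 > 1, 2 > 0.
So T is strictly dominated and Player I never plays it.

T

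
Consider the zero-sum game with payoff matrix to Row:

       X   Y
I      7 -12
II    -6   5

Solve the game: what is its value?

-37/30

Row minima: I → -12, II → -6; maximin = -6.
Column maxima: X → 7, Y → 5; minimax = 5.
-6 ≠ 5, so there is no saddle point; optimal play is mixed.
Let Row play I with probability p. Expected payoff against X: 7p + (-6)(1−p) = 13p − 6; against Y: (-12)p + 5(1−p) = −17p + 5.
Setting these equal: 13p − 6 = −17p + 5 ⇒ 30p = 11 ⇒ p = 11/30, and the value is (13)·(11/30) − 6 = -37/30.
For Column: with q = P(X), equating I's and II's payoffs gives 19q − 12 = −11q + 5 ⇒ q = 17/30.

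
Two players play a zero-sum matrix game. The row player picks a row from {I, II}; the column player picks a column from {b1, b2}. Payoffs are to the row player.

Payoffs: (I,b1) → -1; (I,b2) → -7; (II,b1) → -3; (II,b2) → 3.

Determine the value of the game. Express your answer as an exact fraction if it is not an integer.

-2

Row minima: I → -7, II → -3; maximin = -3.
Column maxima: b1 → -1, b2 → 3; minimax = -1.
-3 ≠ -1, so there is no saddle point; optimal play is mixed.
Let the row player play I with probability p. Expected payoff against b1: (-1)p + (-3)(1−p) = 2p − 3; against b2: (-7)p + 3(1−p) = −10p + 3.
Setting these equal: 2p − 3 = −10p + 3 ⇒ 12p = 6 ⇒ p = 1/2, and the value is (2)·(1/2) − 3 = -2.
For the column player: with q = P(b1), equating I's and II's payoffs gives 6q − 7 = −6q + 3 ⇒ q = 5/6.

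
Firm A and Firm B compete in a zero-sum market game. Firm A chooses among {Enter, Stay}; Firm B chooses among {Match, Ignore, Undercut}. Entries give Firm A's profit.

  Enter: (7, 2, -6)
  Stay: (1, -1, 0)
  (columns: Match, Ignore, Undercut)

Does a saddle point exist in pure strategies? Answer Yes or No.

No

Row minima: Enter → -6, Stay → -1; maximin = -1.
Column maxima: Match → 7, Ignore → 2, Undercut → 0; minimax = 0.
-1 ≠ 0, so no pure-strategy equilibrium exists.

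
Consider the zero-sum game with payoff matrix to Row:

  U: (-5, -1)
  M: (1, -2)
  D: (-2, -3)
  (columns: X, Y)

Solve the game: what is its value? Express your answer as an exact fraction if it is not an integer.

Row minima: U → -5, M → -2, D → -3; maximin = -2.
Column maxima: X → 1, Y → -1; minimax = -1.
-2 ≠ -1, so there is no saddle point; optimal play is mixed.
D is strictly dominated by M, so Row never plays it.
On the remaining 2×2 (U, M vs X, Y):
Let Row play U with probability p. Expected payoff against X: (-5)p + 1(1−p) = −6p + 1; against Y: (-1)p + (-2)(1−p) = p − 2.
Setting these equal: −6p + 1 = p − 2 ⇒ −7p = -3 ⇒ p = 3/7, and the value is (-6)·(3/7) + 1 = -11/7.
For Column: with q = P(X), equating U's and M's payoffs gives −4q − 1 = 3q − 2 ⇒ q = 1/7.

-11/7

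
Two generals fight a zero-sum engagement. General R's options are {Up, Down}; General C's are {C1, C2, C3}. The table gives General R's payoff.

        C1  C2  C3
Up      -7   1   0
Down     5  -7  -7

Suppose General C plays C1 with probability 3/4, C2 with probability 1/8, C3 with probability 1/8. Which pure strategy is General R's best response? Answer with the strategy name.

Down

Expected payoff of Up: (3/4)·(-7) + (1/8)·1 + (1/8)·0 = -41/8.
Expected payoff of Down: (3/4)·5 + (1/8)·(-7) + (1/8)·(-7) = 2.
The largest is 2, so General R's best response is Down.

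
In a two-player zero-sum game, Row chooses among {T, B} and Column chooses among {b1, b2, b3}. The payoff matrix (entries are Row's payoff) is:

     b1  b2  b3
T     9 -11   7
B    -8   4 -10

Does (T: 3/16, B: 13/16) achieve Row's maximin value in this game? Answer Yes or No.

No

Against b1 this mix gives (3/16)·9 + (13/16)·(-8) = -77/16.
Against b2 this mix gives (3/16)·(-11) + (13/16)·4 = 19/16.
Against b3 this mix gives (3/16)·7 + (13/16)·(-10) = -109/16.
Column will play b3, holding Row to -109/16. Shifting weight toward the row that does better against b3 would raise this floor (the equalizing mix achieves -41/16 against both b3 and b2), so the proposed strategy is not optimal.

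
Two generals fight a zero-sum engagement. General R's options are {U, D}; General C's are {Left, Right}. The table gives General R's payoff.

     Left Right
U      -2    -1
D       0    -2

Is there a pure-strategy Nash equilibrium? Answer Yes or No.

No

Row minima: U → -2, D → -2; maximin = -2.
Column maxima: Left → 0, Right → -1; minimax = -1.
-2 ≠ -1, so no pure-strategy equilibrium exists.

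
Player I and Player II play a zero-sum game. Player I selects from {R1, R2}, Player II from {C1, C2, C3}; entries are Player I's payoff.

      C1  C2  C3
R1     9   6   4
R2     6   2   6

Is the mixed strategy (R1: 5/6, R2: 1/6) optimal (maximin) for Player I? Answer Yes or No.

No

Against C1 this mix gives (5/6)·9 + (1/6)·6 = 17/2.
Against C2 this mix gives (5/6)·6 + (1/6)·2 = 16/3.
Against C3 this mix gives (5/6)·4 + (1/6)·6 = 13/3.
Player II will play C3, holding Player I to 13/3. Shifting weight toward the row that does better against C3 would raise this floor (the equalizing mix achieves 14/3 against both C3 and C2), so the proposed strategy is not optimal.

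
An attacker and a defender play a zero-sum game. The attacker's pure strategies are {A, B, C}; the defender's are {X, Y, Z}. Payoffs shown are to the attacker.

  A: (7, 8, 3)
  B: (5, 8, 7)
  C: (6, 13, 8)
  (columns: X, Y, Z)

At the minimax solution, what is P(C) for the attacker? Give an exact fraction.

Row minima: A → 3, B → 5, C → 6; maximin = 6.
Column maxima: X → 7, Y → 13, Z → 8; minimax = 7.
6 ≠ 7, so there is no saddle point; optimal play is mixed.
B is strictly dominated by C, so the attacker never plays it.
Y is strictly dominated by X (it gives the attacker strictly more in every row), so the defender never plays it.
On the remaining 2×2 (A, C vs X, Z):
Let the attacker play A with probability p. Expected payoff against X: 7p + 6(1−p) = p + 6; against Z: 3p + 8(1−p) = −5p + 8.
Setting these equal: p + 6 = −5p + 8 ⇒ 6p = 2 ⇒ p = 1/3, and the value is (1)·(1/3) + 6 = 19/3.
For the defender: with q = P(X), equating A's and C's payoffs gives 4q + 3 = −2q + 8 ⇒ q = 5/6.

2/3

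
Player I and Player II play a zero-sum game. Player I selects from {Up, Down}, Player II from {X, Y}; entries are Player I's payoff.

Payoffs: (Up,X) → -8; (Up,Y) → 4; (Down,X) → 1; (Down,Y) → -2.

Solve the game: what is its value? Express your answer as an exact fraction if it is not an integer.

Row minima: Up → -8, Down → -2; maximin = -2.
Column maxima: X → 1, Y → 4; minimax = 1.
-2 ≠ 1, so there is no saddle point; optimal play is mixed.
Let Player I play Up with probability p. Expected payoff against X: (-8)p + 1(1−p) = −9p + 1; against Y: 4p + (-2)(1−p) = 6p − 2.
Setting these equal: −9p + 1 = 6p − 2 ⇒ −15p = -3 ⇒ p = 1/5, and the value is (-9)·(1/5) + 1 = -4/5.
For Player II: with q = P(X), equating Up's and Down's payoffs gives −12q + 4 = 3q − 2 ⇒ q = 2/5.

-4/5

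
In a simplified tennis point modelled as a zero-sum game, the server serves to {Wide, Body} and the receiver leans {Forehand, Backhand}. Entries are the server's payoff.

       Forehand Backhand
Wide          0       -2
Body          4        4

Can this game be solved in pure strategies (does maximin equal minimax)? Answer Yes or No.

Row minima: Wide → -2, Body → 4; maximin = 4.
Column maxima: Forehand → 4, Backhand → 4; minimax = 4.
maximin = minimax = 4, so a saddle point exists.

Yes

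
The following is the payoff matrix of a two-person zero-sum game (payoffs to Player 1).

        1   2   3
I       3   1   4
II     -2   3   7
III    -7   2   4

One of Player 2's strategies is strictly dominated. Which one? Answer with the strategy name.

3

1 holds Player 1's payoff strictly below 3 in every row: 3 < 4, -2 < 7, -7 < 4.
So 3 is strictly dominated for Player 2.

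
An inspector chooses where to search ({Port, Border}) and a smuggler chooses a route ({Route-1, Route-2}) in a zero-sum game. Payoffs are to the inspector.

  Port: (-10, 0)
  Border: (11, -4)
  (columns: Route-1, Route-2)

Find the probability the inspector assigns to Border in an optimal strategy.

Row minima: Port → -10, Border → -4; maximin = -4.
Column maxima: Route-1 → 11, Route-2 → 0; minimax = 0.
-4 ≠ 0, so there is no saddle point; optimal play is mixed.
Let the inspector play Port with probability p. Expected payoff against Route-1: (-10)p + 11(1−p) = −21p + 11; against Route-2: 0p + (-4)(1−p) = 4p − 4.
Setting these equal: −21p + 11 = 4p − 4 ⇒ −25p = -15 ⇒ p = 3/5, and the value is (-21)·(3/5) + 11 = -8/5.
For the smuggler: with q = P(Route-1), equating Port's and Border's payoffs gives −10q = 15q − 4 ⇒ q = 4/25.

2/5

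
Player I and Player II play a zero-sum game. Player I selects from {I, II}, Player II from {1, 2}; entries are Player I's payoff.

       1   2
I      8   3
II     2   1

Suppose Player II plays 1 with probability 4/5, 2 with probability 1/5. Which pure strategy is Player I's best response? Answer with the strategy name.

Expected payoff of I: (4/5)·8 + (1/5)·3 = 7.
Expected payoff of II: (4/5)·2 + (1/5)·1 = 9/5.
The largest is 7, so Player I's best response is I.

I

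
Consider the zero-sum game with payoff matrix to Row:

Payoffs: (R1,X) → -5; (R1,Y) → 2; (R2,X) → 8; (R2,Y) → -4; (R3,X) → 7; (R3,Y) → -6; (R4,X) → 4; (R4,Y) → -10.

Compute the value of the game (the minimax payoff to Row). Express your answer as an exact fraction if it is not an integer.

-4/19

Row minima: R1 → -5, R2 → -4, R3 → -6, R4 → -10; maximin = -4.
Column maxima: X → 8, Y → 2; minimax = 2.
-4 ≠ 2, so there is no saddle point; optimal play is mixed.
R3 is strictly dominated by R2, so Row never plays it.
R4 is strictly dominated by R2, so Row never plays it.
On the remaining 2×2 (R1, R2 vs X, Y):
Let Row play R1 with probability p. Expected payoff against X: (-5)p + 8(1−p) = −13p + 8; against Y: 2p + (-4)(1−p) = 6p − 4.
Setting these equal: −13p + 8 = 6p − 4 ⇒ −19p = -12 ⇒ p = 12/19, and the value is (-13)·(12/19) + 8 = -4/19.
For Column: with q = P(X), equating R1's and R2's payoffs gives −7q + 2 = 12q − 4 ⇒ q = 6/19.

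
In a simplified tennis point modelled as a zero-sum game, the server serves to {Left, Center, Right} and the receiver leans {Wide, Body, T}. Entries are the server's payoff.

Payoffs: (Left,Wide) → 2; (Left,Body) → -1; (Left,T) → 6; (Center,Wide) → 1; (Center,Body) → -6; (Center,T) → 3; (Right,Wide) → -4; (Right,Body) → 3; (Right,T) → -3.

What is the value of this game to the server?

1/5

Row minima: Left → -1, Center → -6, Right → -4; maximin = -1.
Column maxima: Wide → 2, Body → 3, T → 6; minimax = 2.
-1 ≠ 2, so there is no saddle point; optimal play is mixed.
Center is strictly dominated by Left, so the server never plays it.
T is strictly dominated by Wide (it gives the server strictly more in every row), so the receiver never plays it.
On the remaining 2×2 (Left, Right vs Wide, Body):
Let the server play Left with probability p. Expected payoff against Wide: 2p + (-4)(1−p) = 6p − 4; against Body: (-1)p + 3(1−p) = −4p + 3.
Setting these equal: 6p − 4 = −4p + 3 ⇒ 10p = 7 ⇒ p = 7/10, and the value is (6)·(7/10) − 4 = 1/5.
For the receiver: with q = P(Wide), equating Left's and Right's payoffs gives 3q − 1 = −7q + 3 ⇒ q = 2/5.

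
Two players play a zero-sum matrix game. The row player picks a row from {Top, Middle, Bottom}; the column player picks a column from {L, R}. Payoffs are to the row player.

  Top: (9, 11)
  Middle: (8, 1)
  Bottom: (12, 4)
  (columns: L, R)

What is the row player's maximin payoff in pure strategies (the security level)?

9

Row minima: Top → 9, Middle → 1, Bottom → 4.
The best of these is 9.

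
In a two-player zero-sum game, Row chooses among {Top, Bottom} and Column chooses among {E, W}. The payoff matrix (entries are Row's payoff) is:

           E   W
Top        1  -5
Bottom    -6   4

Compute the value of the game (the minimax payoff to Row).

Row minima: Top → -5, Bottom → -6; maximin = -5.
Column maxima: E → 1, W → 4; minimax = 1.
-5 ≠ 1, so there is no saddle point; optimal play is mixed.
Let Row play Top with probability p. Expected payoff against E: 1p + (-6)(1−p) = 7p − 6; against W: (-5)p + 4(1−p) = −9p + 4.
Setting these equal: 7p − 6 = −9p + 4 ⇒ 16p = 10 ⇒ p = 5/8, and the value is (7)·(5/8) − 6 = -13/8.
For Column: with q = P(E), equating Top's and Bottom's payoffs gives 6q − 5 = −10q + 4 ⇒ q = 9/16.

-13/8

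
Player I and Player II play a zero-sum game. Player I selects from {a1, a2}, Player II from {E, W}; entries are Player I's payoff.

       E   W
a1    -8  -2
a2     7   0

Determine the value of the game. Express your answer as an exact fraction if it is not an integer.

0

Row minima: a1 → -8, a2 → 0; maximin = 0.
Column maxima: E → 7, W → 0; minimax = 0.
Since maximin = minimax = 0, there is a saddle point and the value is 0.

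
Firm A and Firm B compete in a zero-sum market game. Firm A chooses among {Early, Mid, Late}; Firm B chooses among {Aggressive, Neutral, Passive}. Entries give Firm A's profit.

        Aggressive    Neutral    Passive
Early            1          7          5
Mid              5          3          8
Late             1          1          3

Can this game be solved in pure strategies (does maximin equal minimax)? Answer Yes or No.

No

Row minima: Early → 1, Mid → 3, Late → 1; maximin = 3.
Column maxima: Aggressive → 5, Neutral → 7, Passive → 8; minimax = 5.
3 ≠ 5, so no pure-strategy equilibrium exists.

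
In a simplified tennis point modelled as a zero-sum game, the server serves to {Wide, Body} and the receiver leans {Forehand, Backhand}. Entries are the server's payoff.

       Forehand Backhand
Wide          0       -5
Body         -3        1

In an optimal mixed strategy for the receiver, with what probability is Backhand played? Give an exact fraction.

1/3

Row minima: Wide → -5, Body → -3; maximin = -3.
Column maxima: Forehand → 0, Backhand → 1; minimax = 0.
-3 ≠ 0, so there is no saddle point; optimal play is mixed.
Let the server play Wide with probability p. Expected payoff against Forehand: 0p + (-3)(1−p) = 3p − 3; against Backhand: (-5)p + 1(1−p) = −6p + 1.
Setting these equal: 3p − 3 = −6p + 1 ⇒ 9p = 4 ⇒ p = 4/9, and the value is (3)·(4/9) − 3 = -5/3.
For the receiver: with q = P(Forehand), equating Wide's and Body's payoffs gives 5q − 5 = −4q + 1 ⇒ q = 2/3.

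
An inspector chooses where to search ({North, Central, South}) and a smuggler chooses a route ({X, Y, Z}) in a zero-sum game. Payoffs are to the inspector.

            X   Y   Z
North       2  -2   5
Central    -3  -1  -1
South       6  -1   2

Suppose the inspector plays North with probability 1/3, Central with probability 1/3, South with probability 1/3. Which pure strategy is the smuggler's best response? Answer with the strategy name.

Y

If the smuggler plays X, the inspector's expected payoff is (1/3)·2 + (1/3)·(-3) + (1/3)·6 = 5/3.
If the smuggler plays Y, the inspector's expected payoff is (1/3)·(-2) + (1/3)·(-1) + (1/3)·(-1) = -4/3.
If the smuggler plays Z, the inspector's expected payoff is (1/3)·5 + (1/3)·(-1) + (1/3)·2 = 2.
The smuggler minimizes the inspector's payoff; the smallest is -4/3, so the best response is Y.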